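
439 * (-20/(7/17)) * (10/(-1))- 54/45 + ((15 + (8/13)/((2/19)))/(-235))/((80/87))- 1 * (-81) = 364927796801/1710800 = 213308.27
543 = 543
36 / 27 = 4 / 3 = 1.33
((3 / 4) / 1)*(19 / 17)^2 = 1083 / 1156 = 0.94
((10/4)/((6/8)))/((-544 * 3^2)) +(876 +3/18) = 876.17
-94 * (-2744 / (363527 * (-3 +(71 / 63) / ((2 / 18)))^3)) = 11059006 / 5680109375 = 0.00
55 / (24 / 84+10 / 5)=385 / 16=24.06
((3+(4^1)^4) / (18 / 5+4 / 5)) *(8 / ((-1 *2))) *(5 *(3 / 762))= -6475 / 1397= -4.63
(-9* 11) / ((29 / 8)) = -792 / 29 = -27.31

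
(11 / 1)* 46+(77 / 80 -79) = 34237 / 80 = 427.96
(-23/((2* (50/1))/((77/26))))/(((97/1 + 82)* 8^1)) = -1771/3723200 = -0.00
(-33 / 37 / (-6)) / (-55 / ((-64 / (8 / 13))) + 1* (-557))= -572 / 2141301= -0.00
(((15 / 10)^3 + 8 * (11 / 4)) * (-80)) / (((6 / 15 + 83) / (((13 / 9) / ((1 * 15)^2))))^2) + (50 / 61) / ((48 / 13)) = 617946286243 / 2783761178760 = 0.22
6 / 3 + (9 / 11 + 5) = 86 / 11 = 7.82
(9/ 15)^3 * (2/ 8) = 27/ 500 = 0.05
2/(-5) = -2/5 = -0.40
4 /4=1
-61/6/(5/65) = -793/6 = -132.17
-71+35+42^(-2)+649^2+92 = 743097349 / 1764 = 421257.00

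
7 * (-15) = -105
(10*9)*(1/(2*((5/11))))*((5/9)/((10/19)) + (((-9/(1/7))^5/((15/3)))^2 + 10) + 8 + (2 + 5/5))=195016197792594697277/50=3900323955851893945.54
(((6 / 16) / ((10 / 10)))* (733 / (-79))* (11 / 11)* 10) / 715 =-2199 / 45188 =-0.05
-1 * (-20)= 20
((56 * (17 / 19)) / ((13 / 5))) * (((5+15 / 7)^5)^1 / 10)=21250000000 / 593047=35831.90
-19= -19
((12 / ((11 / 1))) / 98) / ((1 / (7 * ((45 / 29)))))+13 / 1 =29299 / 2233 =13.12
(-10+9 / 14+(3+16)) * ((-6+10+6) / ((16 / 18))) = 6075 / 56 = 108.48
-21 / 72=-7 / 24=-0.29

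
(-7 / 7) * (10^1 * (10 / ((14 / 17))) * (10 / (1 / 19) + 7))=-167450 / 7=-23921.43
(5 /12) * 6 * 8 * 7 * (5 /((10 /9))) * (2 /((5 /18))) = 4536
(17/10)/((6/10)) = 17/6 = 2.83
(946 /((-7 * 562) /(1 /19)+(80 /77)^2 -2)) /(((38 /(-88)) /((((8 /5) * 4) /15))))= 1974309568 /157880912775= 0.01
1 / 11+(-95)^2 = 99276 / 11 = 9025.09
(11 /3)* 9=33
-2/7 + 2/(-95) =-204/665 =-0.31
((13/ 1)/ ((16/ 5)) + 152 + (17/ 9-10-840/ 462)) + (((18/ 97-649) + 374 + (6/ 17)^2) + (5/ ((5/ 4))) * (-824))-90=-156061329821/ 44404272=-3514.56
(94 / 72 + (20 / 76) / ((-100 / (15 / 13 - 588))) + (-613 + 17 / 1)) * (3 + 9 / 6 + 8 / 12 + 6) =-883443709 / 133380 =-6623.51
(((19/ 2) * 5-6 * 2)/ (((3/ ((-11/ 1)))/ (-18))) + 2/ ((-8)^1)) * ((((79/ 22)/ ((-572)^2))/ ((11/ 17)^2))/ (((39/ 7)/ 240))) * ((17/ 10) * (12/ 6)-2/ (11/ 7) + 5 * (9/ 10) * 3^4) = 60398529520203/ 62273912272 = 969.88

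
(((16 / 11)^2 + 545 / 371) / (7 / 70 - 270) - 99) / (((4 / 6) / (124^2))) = -276687951798264 / 121160809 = -2283642.33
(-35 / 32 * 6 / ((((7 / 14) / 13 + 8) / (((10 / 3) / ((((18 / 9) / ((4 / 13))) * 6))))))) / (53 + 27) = -0.00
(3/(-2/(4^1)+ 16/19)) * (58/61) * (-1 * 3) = -19836/793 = -25.01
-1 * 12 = -12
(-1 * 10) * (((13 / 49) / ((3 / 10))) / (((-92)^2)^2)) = -0.00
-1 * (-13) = 13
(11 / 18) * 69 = 253 / 6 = 42.17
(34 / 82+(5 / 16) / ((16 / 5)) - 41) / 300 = -141653 / 1049600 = -0.13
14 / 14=1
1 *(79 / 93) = 79 / 93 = 0.85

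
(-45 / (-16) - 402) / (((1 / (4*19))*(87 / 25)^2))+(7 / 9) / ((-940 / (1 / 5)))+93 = -42905102681 / 17787150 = -2412.14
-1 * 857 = -857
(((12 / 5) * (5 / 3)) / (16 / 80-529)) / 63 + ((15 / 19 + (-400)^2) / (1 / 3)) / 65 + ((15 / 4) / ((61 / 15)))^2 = 4522708909431997 / 612376639056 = 7385.50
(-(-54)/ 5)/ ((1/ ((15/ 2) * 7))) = 567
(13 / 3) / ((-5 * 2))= -13 / 30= -0.43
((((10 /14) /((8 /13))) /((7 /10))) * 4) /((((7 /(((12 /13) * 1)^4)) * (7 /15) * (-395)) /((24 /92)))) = -9331200 /9584669549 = -0.00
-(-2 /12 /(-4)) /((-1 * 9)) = 1 /216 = 0.00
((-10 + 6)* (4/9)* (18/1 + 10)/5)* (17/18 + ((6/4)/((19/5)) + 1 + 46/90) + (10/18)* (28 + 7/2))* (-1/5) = 40.52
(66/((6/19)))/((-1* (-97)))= 2.15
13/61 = 0.21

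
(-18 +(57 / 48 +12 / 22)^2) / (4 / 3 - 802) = 1393629 / 74404352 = 0.02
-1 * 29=-29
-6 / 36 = -1 / 6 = -0.17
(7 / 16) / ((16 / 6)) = 21 / 128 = 0.16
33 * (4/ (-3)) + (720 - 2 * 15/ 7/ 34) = 80429/ 119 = 675.87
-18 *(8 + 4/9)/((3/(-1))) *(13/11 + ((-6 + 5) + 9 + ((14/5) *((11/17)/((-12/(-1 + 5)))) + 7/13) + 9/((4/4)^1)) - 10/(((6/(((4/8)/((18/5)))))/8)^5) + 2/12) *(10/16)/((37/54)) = 121158445713091/143404570881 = 844.87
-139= -139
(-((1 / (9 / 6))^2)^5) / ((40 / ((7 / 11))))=-0.00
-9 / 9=-1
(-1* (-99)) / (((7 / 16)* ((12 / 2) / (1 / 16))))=33 / 14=2.36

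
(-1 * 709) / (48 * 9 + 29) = -709 / 461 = -1.54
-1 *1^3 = -1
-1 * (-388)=388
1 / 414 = 0.00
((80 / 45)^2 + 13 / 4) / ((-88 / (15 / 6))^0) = 2077 / 324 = 6.41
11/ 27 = 0.41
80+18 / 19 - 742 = -12560 / 19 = -661.05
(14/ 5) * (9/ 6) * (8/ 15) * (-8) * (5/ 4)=-112/ 5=-22.40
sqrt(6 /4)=sqrt(6) /2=1.22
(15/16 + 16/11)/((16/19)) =7999/2816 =2.84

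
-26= -26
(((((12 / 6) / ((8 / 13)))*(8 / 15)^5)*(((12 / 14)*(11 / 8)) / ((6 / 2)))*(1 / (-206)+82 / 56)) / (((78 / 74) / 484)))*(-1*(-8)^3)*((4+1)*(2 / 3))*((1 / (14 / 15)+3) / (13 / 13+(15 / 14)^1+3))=2753093496209408 / 54422431875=50587.48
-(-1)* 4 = 4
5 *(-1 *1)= -5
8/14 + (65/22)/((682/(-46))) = 19543/52514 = 0.37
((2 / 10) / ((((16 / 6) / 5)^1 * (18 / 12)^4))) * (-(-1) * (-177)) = -13.11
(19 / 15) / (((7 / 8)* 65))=152 / 6825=0.02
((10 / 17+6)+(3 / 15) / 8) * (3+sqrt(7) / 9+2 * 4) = 1499 * sqrt(7) / 2040+49467 / 680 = 74.69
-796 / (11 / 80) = -63680 / 11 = -5789.09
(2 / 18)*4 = 0.44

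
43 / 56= 0.77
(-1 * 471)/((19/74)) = -1834.42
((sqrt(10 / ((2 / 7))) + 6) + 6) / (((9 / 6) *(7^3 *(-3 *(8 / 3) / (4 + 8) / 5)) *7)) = -60 / 2401 - 5 *sqrt(35) / 2401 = -0.04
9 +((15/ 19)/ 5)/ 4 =687/ 76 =9.04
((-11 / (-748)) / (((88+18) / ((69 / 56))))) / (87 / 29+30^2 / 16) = 23 / 7972048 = 0.00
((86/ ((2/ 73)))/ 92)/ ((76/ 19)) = 3139/ 368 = 8.53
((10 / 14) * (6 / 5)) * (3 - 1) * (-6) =-72 / 7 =-10.29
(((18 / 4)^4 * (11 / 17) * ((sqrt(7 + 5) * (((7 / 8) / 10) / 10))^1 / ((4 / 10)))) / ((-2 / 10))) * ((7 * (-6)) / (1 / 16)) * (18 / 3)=31827411 * sqrt(3) / 136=405343.33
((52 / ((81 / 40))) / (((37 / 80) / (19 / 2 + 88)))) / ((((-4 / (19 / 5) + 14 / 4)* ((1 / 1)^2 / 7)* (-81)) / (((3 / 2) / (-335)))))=143852800 / 168068763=0.86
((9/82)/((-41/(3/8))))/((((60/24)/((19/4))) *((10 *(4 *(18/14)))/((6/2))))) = -0.00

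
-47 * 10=-470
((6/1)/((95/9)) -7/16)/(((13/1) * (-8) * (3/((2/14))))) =-199/3319680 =-0.00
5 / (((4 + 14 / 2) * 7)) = 5 / 77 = 0.06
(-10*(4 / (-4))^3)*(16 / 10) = 16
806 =806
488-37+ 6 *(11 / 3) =473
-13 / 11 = -1.18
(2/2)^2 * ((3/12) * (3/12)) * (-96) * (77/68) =-231/34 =-6.79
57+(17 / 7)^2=3082 / 49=62.90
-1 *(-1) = 1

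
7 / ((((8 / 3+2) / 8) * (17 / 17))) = 12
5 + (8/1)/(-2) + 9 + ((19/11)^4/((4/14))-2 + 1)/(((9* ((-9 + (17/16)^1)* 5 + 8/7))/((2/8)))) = 5676106220/568846773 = 9.98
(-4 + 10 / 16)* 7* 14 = -1323 / 4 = -330.75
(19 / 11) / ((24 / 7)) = 133 / 264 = 0.50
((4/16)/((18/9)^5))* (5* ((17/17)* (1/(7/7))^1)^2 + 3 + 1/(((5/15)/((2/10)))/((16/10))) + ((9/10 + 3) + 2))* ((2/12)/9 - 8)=-320233/345600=-0.93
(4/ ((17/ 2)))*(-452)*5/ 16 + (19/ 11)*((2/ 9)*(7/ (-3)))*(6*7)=-175178/ 1683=-104.09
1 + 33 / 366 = 133 / 122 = 1.09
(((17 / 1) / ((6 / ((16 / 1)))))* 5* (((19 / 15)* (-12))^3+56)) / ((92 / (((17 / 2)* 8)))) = -332909504 / 575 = -578973.05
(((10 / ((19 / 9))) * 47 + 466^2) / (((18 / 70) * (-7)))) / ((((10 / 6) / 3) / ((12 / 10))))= -24781164 / 95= -260854.36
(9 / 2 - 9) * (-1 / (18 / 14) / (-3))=-7 / 6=-1.17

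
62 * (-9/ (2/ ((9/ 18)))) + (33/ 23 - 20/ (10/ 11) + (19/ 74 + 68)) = -78129/ 851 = -91.81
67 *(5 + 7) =804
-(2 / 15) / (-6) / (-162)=-1 / 7290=-0.00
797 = 797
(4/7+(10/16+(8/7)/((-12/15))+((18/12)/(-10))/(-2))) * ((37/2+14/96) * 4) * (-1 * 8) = 1969/21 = 93.76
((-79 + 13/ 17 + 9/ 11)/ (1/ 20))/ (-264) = 72385/ 12342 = 5.86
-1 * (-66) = 66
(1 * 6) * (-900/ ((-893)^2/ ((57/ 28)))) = -0.01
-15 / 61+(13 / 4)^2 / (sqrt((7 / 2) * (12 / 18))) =-15 / 61+169 * sqrt(21) / 112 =6.67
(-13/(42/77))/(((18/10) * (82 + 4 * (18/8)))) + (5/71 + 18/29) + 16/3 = 4575593/778302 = 5.88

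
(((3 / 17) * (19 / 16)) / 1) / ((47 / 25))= 1425 / 12784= 0.11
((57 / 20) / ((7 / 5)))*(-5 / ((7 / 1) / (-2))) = 285 / 98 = 2.91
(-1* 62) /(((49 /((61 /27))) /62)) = -234484 /1323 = -177.24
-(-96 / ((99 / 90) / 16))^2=-235929600 / 121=-1949831.40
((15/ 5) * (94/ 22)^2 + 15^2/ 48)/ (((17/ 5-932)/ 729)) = -419565015/ 8988848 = -46.68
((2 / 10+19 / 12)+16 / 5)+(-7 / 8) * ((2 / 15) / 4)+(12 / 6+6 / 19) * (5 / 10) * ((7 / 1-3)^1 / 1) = 43711 / 4560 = 9.59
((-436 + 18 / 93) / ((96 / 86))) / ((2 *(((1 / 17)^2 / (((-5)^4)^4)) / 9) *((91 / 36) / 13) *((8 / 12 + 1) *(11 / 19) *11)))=-563225483551025390625 / 15004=-37538355341977165.46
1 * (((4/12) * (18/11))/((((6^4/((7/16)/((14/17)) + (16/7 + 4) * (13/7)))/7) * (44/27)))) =19137/867328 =0.02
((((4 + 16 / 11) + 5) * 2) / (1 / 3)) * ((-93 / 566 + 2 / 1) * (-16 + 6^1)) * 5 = -17922750 / 3113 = -5757.39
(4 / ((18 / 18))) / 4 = 1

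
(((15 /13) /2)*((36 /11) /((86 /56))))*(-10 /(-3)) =25200 /6149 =4.10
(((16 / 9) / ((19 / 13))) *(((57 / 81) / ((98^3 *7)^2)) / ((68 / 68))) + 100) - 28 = 47464763530264429 / 659232826809228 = 72.00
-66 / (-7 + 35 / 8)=176 / 7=25.14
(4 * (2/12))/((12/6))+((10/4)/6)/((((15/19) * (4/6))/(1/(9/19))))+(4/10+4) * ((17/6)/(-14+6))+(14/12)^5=101387/38880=2.61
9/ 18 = 1/ 2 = 0.50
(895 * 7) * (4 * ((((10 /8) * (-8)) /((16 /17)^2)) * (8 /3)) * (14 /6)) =-63370475 /36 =-1760290.97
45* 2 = 90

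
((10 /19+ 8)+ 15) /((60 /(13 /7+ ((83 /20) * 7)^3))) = 204571723463 /21280000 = 9613.33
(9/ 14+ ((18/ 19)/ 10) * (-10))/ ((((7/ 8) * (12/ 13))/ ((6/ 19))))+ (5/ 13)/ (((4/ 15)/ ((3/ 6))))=1107651/ 1839656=0.60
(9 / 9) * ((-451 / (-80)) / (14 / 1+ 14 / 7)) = 0.35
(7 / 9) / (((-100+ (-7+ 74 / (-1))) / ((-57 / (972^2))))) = 133 / 513017712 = 0.00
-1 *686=-686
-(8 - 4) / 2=-2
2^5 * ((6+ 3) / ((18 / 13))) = 208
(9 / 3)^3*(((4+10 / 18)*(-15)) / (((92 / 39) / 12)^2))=-25256205 / 529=-47743.30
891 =891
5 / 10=1 / 2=0.50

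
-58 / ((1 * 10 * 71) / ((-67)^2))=-130181 / 355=-366.71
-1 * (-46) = 46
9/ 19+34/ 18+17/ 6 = 1777/ 342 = 5.20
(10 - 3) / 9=7 / 9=0.78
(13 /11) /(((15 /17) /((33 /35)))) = 221 /175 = 1.26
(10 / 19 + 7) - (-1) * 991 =998.53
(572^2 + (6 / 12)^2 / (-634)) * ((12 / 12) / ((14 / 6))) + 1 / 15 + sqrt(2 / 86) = sqrt(43) / 43 + 5334036541 / 38040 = 140221.93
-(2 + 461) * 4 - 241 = -2093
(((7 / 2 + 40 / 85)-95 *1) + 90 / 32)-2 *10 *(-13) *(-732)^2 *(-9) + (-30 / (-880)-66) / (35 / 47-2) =-221335783724845 / 176528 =-1253828195.67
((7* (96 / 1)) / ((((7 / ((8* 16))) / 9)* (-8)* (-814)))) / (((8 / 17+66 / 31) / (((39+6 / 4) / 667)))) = 73763136 / 185956265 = 0.40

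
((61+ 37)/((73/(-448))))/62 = -21952/2263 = -9.70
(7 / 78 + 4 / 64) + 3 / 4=563 / 624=0.90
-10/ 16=-0.62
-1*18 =-18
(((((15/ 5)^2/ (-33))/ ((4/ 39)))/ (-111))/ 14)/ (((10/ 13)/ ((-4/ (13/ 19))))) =-741/ 56980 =-0.01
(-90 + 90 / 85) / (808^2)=-0.00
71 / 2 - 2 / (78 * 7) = 19381 / 546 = 35.50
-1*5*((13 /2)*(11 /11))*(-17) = 1105 /2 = 552.50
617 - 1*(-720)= 1337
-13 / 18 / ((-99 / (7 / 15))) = 91 / 26730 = 0.00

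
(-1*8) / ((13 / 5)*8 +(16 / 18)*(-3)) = -15 / 34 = -0.44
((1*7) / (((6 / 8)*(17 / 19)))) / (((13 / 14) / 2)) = 14896 / 663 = 22.47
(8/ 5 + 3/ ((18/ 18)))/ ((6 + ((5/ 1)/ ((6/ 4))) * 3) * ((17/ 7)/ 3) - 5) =483/ 835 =0.58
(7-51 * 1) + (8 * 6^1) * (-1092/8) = -6596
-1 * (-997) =997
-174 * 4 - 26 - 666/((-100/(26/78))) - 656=-68789/50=-1375.78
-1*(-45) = 45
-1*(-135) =135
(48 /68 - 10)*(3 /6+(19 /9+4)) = -553 /9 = -61.44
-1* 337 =-337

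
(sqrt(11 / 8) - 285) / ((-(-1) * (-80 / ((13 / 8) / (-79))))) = -0.07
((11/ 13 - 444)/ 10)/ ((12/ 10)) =-5761/ 156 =-36.93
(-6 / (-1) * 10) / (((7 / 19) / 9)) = 1465.71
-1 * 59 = -59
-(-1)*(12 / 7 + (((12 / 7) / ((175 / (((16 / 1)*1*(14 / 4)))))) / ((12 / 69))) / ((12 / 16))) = 148 / 25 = 5.92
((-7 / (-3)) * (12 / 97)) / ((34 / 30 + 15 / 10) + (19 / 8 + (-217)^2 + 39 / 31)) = 104160 / 16993855927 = 0.00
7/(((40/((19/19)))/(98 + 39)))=959/40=23.98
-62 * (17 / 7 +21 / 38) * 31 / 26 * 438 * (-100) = 1283799900 / 133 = 9652630.83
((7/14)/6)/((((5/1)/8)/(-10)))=-4/3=-1.33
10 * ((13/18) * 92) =5980/9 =664.44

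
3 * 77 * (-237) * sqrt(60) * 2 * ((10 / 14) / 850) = -712.72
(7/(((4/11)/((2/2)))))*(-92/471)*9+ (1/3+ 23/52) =-809831/24492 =-33.07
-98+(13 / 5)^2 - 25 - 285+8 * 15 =-7031 / 25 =-281.24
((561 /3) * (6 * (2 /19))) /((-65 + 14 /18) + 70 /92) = -929016 /499187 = -1.86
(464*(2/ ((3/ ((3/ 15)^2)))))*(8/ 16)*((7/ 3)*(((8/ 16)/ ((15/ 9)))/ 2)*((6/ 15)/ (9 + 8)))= 1624/ 31875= 0.05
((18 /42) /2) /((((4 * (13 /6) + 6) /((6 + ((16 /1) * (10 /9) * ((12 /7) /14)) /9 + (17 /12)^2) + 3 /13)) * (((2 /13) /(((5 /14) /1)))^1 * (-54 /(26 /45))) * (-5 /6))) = 30334811 /8214877440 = 0.00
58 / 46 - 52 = -1167 / 23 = -50.74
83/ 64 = 1.30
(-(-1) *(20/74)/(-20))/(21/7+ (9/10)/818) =-0.00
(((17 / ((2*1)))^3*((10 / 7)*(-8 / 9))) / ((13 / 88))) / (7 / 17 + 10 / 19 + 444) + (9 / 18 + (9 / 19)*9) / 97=-93201606917 / 7888213242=-11.82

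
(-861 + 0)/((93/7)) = -2009/31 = -64.81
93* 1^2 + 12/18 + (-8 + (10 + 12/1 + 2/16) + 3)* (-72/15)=172/15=11.47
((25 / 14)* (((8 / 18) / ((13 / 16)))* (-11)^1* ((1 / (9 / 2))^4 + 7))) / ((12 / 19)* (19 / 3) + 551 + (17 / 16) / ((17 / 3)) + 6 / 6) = -588070400 / 4347128331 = -0.14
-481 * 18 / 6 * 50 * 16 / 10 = -115440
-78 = -78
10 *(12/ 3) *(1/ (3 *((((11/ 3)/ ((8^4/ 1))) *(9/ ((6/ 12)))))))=81920/ 99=827.47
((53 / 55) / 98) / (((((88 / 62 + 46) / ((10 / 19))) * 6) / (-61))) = -100223 / 90325620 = -0.00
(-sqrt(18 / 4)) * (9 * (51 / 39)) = -459 * sqrt(2) / 26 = -24.97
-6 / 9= -2 / 3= -0.67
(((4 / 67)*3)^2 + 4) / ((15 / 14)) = 3.76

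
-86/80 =-43/40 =-1.08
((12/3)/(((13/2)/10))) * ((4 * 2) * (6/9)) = 1280/39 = 32.82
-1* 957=-957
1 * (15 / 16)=15 / 16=0.94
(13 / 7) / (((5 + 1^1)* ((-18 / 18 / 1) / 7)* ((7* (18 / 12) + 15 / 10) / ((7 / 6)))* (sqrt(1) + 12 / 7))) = -637 / 8208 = -0.08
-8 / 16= -1 / 2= -0.50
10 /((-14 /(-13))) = 65 /7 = 9.29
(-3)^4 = 81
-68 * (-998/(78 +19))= 67864/97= 699.63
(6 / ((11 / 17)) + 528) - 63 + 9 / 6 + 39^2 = 43929 / 22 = 1996.77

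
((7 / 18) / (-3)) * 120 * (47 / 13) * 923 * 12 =-1868720 / 3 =-622906.67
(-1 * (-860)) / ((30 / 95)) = 8170 / 3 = 2723.33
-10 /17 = -0.59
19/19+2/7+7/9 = 130/63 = 2.06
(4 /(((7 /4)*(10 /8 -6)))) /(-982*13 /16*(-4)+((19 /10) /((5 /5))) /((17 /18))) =-10880 /72205301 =-0.00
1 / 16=0.06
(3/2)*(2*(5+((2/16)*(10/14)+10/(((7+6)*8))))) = 11325/728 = 15.56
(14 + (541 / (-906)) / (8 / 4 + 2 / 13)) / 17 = 348119 / 431256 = 0.81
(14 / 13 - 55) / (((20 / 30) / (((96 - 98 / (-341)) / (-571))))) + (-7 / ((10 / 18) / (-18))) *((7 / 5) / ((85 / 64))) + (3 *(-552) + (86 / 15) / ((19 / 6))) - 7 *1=-143944755584206 / 102198936125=-1408.48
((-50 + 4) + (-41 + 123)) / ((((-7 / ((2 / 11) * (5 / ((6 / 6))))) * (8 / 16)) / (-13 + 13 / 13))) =8640 / 77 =112.21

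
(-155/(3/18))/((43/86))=-1860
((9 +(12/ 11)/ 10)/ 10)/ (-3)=-0.30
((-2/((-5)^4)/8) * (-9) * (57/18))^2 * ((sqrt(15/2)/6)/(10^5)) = 1083 * sqrt(30)/10000000000000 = 0.00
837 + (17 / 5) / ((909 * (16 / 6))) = 10144457 / 12120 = 837.00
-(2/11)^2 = -0.03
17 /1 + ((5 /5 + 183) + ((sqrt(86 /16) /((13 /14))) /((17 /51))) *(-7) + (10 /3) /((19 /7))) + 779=55930 /57 - 147 *sqrt(86) /26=928.80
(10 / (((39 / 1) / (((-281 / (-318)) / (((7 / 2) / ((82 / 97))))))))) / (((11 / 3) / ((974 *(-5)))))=-1122145400 / 15438423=-72.69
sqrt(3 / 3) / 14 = 1 / 14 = 0.07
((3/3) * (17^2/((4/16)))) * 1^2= 1156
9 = 9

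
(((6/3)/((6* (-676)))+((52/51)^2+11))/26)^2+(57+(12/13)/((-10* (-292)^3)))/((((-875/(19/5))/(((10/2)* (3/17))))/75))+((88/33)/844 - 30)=-1385839028428311234999768329/30019943916944667240609600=-46.16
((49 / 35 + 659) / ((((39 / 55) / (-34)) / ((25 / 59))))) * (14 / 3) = -33248600 / 531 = -62615.07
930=930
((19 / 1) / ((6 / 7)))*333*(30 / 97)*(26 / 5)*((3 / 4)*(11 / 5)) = 18999981 / 970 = 19587.61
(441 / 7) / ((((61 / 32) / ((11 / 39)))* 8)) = 1.17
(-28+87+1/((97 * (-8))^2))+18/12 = 36431649/602176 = 60.50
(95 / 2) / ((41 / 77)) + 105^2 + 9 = 912103 / 82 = 11123.21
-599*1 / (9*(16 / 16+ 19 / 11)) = -6589 / 270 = -24.40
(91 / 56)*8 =13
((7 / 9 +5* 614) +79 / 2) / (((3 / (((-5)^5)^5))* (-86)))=16684830188751220703125 / 4644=3592771358473561736.25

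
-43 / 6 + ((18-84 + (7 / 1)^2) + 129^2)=99701 / 6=16616.83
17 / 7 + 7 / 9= 202 / 63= 3.21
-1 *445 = -445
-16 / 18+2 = 1.11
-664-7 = -671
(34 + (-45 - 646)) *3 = -1971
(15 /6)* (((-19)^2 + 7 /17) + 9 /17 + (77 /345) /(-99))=904.85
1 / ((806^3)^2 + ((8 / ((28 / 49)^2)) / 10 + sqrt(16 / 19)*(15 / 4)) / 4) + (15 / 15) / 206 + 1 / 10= 164522985466218815973549859769400898962022 / 1569061805835234949610964643017167357791395 - 8000*sqrt(19) / 3046721953078126115749445908771198752993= 0.10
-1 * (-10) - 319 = -309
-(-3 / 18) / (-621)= -1 / 3726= -0.00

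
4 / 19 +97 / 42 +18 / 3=6799 / 798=8.52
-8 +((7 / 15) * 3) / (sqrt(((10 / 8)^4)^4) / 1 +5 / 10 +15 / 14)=-134999576 / 17276355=-7.81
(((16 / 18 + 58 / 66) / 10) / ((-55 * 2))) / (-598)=7 / 2604888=0.00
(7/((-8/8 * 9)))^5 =-16807/59049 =-0.28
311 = 311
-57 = -57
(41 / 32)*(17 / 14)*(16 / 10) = 697 / 280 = 2.49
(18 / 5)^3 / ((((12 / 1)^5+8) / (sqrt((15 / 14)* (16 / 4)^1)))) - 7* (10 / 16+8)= -483 / 8+729* sqrt(210) / 27216875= -60.37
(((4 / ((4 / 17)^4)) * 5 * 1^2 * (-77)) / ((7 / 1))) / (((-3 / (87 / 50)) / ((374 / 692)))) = 4982278213 / 221440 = 22499.45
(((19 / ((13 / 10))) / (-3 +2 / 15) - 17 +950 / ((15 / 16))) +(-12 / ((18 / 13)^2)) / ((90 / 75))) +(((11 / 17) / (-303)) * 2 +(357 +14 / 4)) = 104683490747 / 77744043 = 1346.51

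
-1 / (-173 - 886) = 1 / 1059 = 0.00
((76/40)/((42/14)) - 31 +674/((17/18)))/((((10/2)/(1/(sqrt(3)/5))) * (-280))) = -348473 * sqrt(3)/428400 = -1.41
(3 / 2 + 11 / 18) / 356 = 19 / 3204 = 0.01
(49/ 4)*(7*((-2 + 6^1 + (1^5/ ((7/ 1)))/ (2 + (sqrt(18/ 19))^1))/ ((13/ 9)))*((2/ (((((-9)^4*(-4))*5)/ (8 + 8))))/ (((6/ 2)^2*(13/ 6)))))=-54292/ 17864145 + 98*sqrt(38)/ 17864145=-0.00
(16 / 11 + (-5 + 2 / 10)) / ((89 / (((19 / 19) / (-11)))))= 184 / 53845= 0.00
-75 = -75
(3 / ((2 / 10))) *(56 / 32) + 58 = 337 / 4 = 84.25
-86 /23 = -3.74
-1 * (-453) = 453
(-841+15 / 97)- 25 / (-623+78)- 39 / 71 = -631586230 / 750683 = -841.35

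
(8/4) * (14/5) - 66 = -302/5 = -60.40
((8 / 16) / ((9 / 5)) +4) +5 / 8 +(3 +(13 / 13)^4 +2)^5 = 560225 / 72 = 7780.90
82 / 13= 6.31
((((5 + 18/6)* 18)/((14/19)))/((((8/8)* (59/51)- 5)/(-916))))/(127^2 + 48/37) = 591144264/204709603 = 2.89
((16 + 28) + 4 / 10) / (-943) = -222 / 4715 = -0.05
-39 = -39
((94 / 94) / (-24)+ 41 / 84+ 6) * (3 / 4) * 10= 5415 / 112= 48.35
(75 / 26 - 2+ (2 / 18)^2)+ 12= 27161 / 2106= 12.90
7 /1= 7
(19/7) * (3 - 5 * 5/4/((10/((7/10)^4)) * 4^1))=3602381/448000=8.04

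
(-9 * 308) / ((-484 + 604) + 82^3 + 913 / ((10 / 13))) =-27720 / 5526749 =-0.01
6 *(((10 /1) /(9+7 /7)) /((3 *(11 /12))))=24 /11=2.18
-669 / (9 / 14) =-1040.67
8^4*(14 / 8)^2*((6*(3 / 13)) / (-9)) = -1929.85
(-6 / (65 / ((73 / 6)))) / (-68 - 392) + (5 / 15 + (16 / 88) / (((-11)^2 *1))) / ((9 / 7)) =0.26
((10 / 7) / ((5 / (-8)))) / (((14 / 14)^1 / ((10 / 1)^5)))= -1600000 / 7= -228571.43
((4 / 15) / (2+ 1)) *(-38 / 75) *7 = -1064 / 3375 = -0.32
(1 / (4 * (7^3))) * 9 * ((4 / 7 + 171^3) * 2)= 315013329 / 4802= 65600.44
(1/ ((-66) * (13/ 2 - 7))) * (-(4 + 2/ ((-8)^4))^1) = -2731/ 22528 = -0.12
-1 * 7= -7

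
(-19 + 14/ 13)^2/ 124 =54289/ 20956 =2.59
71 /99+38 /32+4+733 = 1170425 /1584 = 738.90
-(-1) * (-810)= -810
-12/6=-2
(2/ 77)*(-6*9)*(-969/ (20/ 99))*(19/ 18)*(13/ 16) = 6462261/ 1120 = 5769.88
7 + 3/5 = 38/5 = 7.60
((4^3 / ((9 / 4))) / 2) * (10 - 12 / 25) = 135.40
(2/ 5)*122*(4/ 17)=976/ 85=11.48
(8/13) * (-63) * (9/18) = -252/13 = -19.38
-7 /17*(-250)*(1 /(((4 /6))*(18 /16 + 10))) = 21000 /1513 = 13.88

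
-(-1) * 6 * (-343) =-2058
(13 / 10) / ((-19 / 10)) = -13 / 19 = -0.68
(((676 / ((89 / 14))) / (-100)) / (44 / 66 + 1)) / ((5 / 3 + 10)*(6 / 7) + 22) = -3549 / 178000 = -0.02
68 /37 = 1.84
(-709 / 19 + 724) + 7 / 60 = 782953 / 1140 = 686.80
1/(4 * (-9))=-1/36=-0.03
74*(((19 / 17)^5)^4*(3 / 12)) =1390829017929200453154157237 / 8128462813295145044803202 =171.11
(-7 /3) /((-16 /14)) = 49 /24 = 2.04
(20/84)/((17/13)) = 65/357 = 0.18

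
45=45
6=6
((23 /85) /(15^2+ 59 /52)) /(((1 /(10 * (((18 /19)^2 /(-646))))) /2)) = -775008 /23309289509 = -0.00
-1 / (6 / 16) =-8 / 3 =-2.67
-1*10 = -10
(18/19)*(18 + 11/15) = 1686/95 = 17.75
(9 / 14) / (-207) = -1 / 322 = -0.00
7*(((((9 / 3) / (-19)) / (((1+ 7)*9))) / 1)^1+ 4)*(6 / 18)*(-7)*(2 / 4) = -89327 / 2736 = -32.65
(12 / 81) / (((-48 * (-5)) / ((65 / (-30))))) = -13 / 9720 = -0.00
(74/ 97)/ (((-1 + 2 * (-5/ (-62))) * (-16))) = 1147/ 20176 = 0.06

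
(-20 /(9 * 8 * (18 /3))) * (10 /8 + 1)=-5 /48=-0.10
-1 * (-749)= 749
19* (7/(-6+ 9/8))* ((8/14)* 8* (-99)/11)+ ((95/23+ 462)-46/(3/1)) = 1411213/897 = 1573.26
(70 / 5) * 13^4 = 399854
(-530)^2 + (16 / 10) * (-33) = 1404236 / 5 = 280847.20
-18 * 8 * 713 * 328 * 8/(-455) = 269411328/455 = 592112.81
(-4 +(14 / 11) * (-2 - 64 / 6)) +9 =-367 / 33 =-11.12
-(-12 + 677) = -665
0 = 0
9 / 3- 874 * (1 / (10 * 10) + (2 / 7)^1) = -89409 / 350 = -255.45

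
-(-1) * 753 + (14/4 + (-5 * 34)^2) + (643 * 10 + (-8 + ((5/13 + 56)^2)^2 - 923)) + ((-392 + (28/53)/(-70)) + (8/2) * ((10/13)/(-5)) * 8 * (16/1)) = 153525152947501/15137330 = 10142155.38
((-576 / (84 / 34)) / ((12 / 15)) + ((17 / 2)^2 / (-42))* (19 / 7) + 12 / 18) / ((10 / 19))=-2200371 / 3920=-561.32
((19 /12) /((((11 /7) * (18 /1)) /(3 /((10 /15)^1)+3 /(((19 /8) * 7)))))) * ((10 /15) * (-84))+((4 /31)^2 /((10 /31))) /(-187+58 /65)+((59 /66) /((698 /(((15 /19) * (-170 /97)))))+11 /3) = -262844102667320 /23879505617451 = -11.01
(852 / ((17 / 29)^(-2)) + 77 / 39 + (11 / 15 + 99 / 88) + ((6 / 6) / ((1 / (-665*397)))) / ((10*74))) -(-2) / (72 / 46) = -8573534201 / 145627560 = -58.87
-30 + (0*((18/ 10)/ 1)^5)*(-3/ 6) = -30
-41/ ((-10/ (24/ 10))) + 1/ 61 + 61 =108056/ 1525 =70.86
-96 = -96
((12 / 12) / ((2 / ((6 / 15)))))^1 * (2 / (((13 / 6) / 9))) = 108 / 65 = 1.66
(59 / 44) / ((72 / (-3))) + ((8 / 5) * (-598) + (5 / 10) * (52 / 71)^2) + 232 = -19285973239 / 26616480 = -724.59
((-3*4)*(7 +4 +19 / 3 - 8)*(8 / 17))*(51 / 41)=-2688 / 41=-65.56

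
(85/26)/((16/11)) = 2.25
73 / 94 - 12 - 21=-3029 / 94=-32.22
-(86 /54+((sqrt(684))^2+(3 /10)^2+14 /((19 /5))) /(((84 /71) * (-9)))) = 90493141 /1436400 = 63.00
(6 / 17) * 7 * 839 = 35238 / 17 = 2072.82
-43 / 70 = -0.61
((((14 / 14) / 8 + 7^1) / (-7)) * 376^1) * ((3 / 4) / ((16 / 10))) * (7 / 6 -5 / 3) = 40185 / 448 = 89.70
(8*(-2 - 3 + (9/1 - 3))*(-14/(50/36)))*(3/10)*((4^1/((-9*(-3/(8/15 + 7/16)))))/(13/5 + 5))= -3262/7125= -0.46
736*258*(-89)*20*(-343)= 115934219520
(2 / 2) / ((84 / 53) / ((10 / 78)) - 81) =-0.01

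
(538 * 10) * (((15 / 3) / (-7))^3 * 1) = -672500 / 343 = -1960.64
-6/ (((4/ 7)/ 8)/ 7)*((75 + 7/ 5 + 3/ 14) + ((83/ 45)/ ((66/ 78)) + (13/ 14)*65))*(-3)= 13500452/ 55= 245462.76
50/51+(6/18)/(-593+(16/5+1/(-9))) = 1326535/1353846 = 0.98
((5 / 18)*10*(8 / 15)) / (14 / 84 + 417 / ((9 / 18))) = 16 / 9009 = 0.00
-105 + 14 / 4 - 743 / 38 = -121.05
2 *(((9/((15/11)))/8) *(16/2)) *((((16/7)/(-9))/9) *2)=-704/945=-0.74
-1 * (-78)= 78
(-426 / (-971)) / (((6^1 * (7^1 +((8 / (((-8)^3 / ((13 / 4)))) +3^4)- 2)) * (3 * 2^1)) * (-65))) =-9088 / 4166158035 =-0.00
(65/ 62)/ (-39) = -5/ 186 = -0.03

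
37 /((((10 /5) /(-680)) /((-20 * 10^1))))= 2516000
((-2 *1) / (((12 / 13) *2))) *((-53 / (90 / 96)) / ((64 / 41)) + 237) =-217.52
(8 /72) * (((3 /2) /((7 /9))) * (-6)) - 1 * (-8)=47 /7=6.71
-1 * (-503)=503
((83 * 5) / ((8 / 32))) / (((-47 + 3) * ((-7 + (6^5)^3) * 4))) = -415 / 20688139321036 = -0.00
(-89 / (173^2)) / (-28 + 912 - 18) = -89 / 25918514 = -0.00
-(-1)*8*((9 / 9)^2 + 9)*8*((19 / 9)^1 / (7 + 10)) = 12160 / 153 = 79.48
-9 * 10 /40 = -9 /4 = -2.25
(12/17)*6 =4.24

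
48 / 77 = 0.62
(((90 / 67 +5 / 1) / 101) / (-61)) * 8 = -3400 / 412787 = -0.01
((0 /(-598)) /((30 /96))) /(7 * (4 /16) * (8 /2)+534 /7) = 0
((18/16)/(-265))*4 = -9/530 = -0.02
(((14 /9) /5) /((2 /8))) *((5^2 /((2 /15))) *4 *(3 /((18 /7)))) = 9800 /9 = 1088.89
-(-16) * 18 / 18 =16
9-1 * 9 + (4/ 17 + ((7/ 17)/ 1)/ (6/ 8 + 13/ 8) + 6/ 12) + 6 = 4463/ 646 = 6.91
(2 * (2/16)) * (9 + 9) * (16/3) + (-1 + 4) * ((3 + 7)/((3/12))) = 144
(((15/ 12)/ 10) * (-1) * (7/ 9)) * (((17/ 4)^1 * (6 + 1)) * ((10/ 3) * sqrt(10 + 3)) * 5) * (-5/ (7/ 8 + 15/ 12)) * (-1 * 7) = -42875 * sqrt(13)/ 54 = -2862.74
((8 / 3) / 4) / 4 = 1 / 6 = 0.17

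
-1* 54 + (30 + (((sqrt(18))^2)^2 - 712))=-412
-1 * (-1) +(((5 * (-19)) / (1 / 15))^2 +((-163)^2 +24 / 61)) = 125488919 / 61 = 2057195.39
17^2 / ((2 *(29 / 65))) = 18785 / 58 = 323.88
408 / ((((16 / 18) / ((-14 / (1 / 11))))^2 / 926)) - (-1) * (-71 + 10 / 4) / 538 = 12201968729275 / 1076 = 11340119636.87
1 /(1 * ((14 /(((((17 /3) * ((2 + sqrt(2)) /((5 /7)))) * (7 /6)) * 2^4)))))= 476 * sqrt(2) /45 + 952 /45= 36.11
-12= -12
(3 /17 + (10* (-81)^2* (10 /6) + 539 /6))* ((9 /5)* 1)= 196992.02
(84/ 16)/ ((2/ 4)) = 21/ 2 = 10.50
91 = 91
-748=-748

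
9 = 9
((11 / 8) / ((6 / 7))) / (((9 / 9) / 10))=385 / 24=16.04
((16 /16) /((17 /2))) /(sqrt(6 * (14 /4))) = 2 * sqrt(21) /357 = 0.03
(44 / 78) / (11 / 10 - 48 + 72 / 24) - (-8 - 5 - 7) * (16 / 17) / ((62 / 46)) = 125894620 / 9022767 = 13.95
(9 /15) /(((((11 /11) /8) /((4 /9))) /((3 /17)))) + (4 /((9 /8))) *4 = 11168 /765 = 14.60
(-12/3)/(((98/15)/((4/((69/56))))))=-320/161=-1.99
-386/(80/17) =-3281/40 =-82.02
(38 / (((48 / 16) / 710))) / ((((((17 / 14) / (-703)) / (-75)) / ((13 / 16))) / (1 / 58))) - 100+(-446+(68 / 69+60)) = 744267856673 / 136068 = 5469822.86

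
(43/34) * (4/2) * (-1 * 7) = -301/17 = -17.71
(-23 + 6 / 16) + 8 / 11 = -21.90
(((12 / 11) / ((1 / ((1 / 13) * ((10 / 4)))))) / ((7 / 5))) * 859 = 128850 / 1001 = 128.72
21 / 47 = 0.45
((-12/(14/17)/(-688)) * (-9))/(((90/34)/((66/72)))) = -3179/48160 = -0.07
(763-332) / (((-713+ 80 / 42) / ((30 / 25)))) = -54306 / 74665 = -0.73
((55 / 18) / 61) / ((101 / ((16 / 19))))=440 / 1053531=0.00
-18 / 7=-2.57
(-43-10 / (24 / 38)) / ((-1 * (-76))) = -353 / 456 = -0.77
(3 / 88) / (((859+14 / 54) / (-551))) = -1539 / 70400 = -0.02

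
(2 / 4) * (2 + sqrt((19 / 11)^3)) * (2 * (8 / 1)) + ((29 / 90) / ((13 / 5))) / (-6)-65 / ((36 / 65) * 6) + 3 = -1631 / 2808 + 152 * sqrt(209) / 121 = 17.58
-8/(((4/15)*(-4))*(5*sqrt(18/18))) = 3/2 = 1.50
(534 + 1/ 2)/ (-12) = -1069/ 24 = -44.54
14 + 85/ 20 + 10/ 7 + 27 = 1307/ 28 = 46.68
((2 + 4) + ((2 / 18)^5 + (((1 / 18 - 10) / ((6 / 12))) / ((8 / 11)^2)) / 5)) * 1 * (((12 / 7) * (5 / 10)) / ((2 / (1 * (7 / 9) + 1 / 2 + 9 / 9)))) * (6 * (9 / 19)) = -61996961 / 14696640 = -4.22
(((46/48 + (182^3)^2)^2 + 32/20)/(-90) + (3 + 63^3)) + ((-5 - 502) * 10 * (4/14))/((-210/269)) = -186399706250487017006801867053637/12700800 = -14676217738291053871157870.00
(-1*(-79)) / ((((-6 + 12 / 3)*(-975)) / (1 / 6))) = 79 / 11700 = 0.01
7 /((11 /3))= 21 /11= 1.91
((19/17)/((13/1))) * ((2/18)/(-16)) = -19/31824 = -0.00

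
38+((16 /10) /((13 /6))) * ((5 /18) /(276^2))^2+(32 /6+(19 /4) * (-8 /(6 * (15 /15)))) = 37.00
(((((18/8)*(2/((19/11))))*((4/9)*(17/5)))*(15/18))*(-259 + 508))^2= 240901441/361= 667317.01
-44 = -44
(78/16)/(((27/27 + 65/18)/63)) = 22113/332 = 66.61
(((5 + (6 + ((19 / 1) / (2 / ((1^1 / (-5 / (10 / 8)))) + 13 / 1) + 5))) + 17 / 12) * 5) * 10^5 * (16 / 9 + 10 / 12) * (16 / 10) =1196620000 / 27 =44319259.26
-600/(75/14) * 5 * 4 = -2240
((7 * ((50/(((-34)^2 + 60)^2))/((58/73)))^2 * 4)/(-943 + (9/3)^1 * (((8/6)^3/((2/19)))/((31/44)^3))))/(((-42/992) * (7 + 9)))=1845541278375/18483838343725906395136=0.00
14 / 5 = 2.80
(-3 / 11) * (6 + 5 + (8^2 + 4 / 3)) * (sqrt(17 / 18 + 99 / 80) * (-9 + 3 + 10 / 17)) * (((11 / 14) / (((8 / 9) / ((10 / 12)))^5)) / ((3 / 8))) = 88880625 * sqrt(7855) / 31195136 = 252.52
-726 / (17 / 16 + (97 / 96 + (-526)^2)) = -6336 / 2414645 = -0.00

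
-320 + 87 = -233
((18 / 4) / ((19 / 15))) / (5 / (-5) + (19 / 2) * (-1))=-45 / 133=-0.34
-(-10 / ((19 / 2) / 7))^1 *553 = 77420 / 19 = 4074.74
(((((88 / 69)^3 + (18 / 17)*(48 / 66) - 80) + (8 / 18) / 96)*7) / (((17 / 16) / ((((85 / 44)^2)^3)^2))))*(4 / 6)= -130631237719814398399114501953125 / 142703077332654538409115648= -915405.89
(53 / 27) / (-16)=-53 / 432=-0.12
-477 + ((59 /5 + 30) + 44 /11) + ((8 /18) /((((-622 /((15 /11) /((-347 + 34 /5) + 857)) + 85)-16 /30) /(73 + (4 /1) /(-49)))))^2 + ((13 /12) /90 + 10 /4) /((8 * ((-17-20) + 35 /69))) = -260570443602266041288822727 /604279322929122977082240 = -431.21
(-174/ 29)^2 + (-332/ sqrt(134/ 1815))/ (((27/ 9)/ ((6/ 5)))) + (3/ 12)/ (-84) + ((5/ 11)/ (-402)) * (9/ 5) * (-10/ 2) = 8916535/ 247632 - 3652 * sqrt(2010)/ 335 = -452.74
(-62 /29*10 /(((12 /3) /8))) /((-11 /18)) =22320 /319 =69.97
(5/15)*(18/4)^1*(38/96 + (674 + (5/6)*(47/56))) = 14177/14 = 1012.64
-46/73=-0.63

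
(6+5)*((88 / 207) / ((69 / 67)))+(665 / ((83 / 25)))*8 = 1905022048 / 1185489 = 1606.95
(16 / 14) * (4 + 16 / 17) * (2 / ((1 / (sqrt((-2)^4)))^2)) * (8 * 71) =102640.94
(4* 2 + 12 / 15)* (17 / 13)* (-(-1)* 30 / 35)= 4488 / 455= 9.86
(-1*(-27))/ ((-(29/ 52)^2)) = -73008/ 841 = -86.81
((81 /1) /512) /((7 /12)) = 243 /896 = 0.27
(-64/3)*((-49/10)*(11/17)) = 17248/255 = 67.64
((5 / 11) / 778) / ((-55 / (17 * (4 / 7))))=-34 / 329483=-0.00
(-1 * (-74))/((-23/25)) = -1850/23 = -80.43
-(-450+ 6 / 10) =449.40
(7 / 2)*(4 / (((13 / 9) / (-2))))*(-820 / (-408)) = -8610 / 221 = -38.96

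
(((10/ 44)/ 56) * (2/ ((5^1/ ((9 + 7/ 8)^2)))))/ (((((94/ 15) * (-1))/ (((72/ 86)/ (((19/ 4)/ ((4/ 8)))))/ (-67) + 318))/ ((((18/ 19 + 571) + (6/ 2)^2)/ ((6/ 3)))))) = -4496742540506025/ 1927121090048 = -2333.40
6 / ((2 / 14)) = 42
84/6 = 14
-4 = -4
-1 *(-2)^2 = -4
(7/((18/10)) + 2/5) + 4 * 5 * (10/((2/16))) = 72193/45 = 1604.29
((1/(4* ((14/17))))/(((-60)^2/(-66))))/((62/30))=-187/69440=-0.00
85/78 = 1.09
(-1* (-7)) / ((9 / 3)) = 7 / 3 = 2.33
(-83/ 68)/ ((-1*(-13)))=-83/ 884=-0.09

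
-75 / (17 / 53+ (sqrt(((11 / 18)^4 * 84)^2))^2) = -12167873136 / 22319639261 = -0.55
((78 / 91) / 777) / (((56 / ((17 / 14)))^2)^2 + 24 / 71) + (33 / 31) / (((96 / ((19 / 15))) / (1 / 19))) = 13373752235055241 / 18091033418941092960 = 0.00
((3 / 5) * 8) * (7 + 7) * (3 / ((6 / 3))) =504 / 5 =100.80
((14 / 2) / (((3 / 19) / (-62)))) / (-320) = 4123 / 480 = 8.59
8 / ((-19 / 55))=-440 / 19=-23.16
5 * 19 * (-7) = -665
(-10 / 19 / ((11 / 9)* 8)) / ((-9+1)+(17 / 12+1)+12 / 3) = 135 / 3971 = 0.03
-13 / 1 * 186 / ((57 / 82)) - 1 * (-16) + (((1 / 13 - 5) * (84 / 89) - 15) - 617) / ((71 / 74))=-4126.07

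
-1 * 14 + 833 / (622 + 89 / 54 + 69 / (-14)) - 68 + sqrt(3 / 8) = -9431479 / 116938 + sqrt(6) / 4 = -80.04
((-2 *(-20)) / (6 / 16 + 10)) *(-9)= -2880 / 83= -34.70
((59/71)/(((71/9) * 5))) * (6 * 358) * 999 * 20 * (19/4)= 21649500828/5041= 4294683.76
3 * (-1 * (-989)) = 2967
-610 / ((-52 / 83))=25315 / 26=973.65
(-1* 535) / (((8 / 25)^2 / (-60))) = 5015625 / 16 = 313476.56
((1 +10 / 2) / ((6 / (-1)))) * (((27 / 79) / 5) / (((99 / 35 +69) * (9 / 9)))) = -63 / 66202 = -0.00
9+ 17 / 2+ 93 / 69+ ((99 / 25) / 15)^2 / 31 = 420003219 / 22281250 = 18.85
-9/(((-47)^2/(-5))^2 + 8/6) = -675/14639143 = -0.00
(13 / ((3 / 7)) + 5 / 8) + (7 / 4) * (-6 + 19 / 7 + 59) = 3083 / 24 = 128.46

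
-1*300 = -300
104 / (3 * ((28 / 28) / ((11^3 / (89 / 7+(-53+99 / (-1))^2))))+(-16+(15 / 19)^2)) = 43724681 / 15441143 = 2.83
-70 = -70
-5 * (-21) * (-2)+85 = -125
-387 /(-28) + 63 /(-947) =364725 /26516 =13.75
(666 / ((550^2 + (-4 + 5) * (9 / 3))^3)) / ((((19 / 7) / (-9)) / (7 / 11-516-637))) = 531859608 / 5785426015588263143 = 0.00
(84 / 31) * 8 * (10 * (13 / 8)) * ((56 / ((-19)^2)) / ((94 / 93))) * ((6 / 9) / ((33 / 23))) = 25.12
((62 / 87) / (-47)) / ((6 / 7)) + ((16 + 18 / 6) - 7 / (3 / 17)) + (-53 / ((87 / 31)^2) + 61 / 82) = -86441921 / 3241214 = -26.67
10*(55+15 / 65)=7180 / 13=552.31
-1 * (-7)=7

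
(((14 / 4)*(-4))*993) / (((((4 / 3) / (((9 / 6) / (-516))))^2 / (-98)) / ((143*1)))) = 926.07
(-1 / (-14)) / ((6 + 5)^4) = 0.00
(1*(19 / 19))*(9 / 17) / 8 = 9 / 136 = 0.07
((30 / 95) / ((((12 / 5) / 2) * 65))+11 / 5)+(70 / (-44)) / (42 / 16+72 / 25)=28643642 / 14957085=1.92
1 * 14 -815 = -801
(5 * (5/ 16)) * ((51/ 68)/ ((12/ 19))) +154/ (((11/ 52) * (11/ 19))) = 1259.31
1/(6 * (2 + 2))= 1/24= 0.04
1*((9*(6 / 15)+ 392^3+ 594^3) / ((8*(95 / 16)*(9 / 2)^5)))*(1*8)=690741441536 / 28048275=24626.88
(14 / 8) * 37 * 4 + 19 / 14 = 3645 / 14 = 260.36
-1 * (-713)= 713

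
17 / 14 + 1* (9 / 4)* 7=475 / 28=16.96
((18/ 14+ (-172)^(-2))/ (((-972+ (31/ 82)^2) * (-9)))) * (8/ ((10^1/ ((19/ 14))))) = 8504173957/ 53285078247030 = 0.00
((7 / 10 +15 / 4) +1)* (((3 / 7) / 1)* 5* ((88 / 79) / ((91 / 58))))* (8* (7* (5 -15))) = -33380160 / 7189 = -4643.23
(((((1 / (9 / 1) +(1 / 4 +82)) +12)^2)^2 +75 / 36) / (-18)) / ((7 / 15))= -9438281.14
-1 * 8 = -8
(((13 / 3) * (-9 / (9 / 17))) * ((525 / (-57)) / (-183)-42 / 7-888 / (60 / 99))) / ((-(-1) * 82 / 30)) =39649.28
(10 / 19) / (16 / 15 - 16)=-75 / 2128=-0.04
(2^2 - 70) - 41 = -107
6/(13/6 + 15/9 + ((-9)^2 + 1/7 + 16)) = 252/4241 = 0.06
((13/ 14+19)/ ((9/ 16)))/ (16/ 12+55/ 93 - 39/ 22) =507408/ 2177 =233.08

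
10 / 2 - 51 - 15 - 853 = -914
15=15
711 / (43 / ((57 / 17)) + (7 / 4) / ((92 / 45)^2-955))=312124526388 / 5629093789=55.45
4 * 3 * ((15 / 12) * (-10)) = -150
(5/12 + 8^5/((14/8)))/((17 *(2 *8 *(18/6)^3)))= 1572899/616896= 2.55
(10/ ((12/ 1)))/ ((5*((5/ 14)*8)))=7/ 120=0.06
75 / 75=1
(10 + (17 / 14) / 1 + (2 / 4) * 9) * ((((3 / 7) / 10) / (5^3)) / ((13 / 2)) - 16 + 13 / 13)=-235.71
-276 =-276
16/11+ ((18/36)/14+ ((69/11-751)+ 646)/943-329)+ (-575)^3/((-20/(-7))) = -9662869856511/145222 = -66538608.86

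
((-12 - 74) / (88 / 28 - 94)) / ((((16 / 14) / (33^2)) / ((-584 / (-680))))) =55833393 / 72080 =774.60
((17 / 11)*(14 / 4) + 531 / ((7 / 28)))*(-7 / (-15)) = 327929 / 330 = 993.72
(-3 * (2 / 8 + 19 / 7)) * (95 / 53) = -23655 / 1484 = -15.94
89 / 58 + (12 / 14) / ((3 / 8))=1551 / 406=3.82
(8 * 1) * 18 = 144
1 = 1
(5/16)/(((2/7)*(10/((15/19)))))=105/1216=0.09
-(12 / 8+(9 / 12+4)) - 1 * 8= -57 / 4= -14.25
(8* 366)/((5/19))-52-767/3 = 162281/15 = 10818.73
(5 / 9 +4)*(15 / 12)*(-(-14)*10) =7175 / 9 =797.22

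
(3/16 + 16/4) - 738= -11741/16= -733.81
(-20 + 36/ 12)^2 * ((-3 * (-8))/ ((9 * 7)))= 2312/ 21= 110.10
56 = 56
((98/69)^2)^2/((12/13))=299769652/68001363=4.41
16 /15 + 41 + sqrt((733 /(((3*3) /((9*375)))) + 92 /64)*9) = 631 /15 + 3*sqrt(4398023) /4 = 1614.93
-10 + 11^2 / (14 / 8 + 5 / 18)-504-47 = -501.33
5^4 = 625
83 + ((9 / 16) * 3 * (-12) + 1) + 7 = 283 / 4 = 70.75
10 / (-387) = -10 / 387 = -0.03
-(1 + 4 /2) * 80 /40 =-6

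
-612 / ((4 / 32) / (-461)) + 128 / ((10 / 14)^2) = 56432672 / 25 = 2257306.88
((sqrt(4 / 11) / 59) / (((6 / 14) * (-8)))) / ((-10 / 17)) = 119 * sqrt(11) / 77880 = 0.01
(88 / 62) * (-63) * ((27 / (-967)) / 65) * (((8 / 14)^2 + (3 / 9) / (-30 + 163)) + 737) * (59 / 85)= 86606796672 / 4405569805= 19.66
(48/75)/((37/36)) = 576/925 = 0.62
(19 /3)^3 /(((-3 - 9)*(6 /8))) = -6859 /243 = -28.23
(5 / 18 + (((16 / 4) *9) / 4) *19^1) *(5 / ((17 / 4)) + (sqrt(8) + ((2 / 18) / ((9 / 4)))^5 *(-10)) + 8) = 3083 *sqrt(2) / 9 + 838480723701754 / 533478013353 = 2056.17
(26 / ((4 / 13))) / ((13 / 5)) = 65 / 2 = 32.50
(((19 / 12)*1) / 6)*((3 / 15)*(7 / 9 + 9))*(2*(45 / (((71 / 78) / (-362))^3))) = -1045546354250112 / 357911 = -2921246774.34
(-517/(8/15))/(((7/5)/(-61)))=2365275/56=42237.05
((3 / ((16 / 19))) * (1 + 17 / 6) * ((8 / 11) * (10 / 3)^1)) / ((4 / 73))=159505 / 264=604.19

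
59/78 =0.76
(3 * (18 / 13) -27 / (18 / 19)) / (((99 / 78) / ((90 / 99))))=-2110 / 121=-17.44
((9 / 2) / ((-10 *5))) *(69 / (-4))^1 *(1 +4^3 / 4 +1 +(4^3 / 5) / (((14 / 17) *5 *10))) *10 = 4974831 / 17500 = 284.28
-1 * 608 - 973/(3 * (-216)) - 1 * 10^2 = -706.50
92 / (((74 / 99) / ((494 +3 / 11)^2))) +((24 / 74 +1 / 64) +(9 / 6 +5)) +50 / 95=30069395.98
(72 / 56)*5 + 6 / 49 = 321 / 49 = 6.55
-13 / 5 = -2.60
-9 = -9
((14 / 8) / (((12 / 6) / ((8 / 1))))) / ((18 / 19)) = 133 / 18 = 7.39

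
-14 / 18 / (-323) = 0.00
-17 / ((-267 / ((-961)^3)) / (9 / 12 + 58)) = -3545577205595 / 1068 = -3319828844.19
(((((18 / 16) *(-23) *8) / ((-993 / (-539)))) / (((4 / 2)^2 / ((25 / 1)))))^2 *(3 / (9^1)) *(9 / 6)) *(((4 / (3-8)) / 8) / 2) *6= -518688930375 / 7011904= -73972.62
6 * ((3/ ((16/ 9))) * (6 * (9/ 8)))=2187/ 32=68.34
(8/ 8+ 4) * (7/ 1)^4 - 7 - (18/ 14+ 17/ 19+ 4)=1594912/ 133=11991.82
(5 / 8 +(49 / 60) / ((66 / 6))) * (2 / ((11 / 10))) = 923 / 726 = 1.27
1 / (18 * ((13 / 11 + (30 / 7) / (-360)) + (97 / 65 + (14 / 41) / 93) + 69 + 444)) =0.00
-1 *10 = -10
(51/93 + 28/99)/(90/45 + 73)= 2551/230175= 0.01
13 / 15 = 0.87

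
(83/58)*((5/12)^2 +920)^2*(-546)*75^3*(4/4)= -2072068190059765625/7424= -279104012669688.26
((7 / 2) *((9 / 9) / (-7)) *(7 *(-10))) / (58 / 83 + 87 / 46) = 133630 / 9889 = 13.51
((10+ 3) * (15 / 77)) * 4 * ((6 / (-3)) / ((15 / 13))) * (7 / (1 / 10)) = -13520 / 11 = -1229.09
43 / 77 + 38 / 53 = 5205 / 4081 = 1.28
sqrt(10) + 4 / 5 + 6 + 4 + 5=sqrt(10) + 79 / 5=18.96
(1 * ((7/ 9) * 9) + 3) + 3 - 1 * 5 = 8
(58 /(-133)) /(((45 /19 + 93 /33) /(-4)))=0.34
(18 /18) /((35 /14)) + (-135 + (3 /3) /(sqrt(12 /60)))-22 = -783 /5 + sqrt(5) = -154.36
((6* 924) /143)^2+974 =418622 /169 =2477.05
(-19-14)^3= -35937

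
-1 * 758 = -758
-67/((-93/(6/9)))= 134/279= 0.48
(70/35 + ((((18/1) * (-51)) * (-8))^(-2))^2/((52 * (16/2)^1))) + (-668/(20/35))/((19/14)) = -19758637570420698513389/22992045188510121984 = -859.37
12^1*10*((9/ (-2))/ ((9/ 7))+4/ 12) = -380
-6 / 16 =-3 / 8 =-0.38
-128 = -128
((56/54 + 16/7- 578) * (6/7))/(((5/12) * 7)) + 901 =3766733/5145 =732.12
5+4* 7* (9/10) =151/5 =30.20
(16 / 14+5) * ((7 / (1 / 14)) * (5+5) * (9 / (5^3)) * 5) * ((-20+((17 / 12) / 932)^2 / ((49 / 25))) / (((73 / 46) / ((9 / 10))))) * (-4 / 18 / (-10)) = -24246365865359 / 44386686400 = -546.25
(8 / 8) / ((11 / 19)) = 19 / 11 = 1.73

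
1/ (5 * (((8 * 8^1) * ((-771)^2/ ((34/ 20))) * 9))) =17/ 17119900800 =0.00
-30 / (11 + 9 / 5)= -75 / 32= -2.34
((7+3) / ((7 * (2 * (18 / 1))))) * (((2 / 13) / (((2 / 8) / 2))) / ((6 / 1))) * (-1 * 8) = -160 / 2457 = -0.07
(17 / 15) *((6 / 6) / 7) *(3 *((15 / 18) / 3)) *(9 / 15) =17 / 210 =0.08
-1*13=-13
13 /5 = 2.60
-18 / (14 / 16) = -144 / 7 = -20.57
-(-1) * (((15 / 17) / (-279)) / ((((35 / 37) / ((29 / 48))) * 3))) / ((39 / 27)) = -1073 / 2301936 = -0.00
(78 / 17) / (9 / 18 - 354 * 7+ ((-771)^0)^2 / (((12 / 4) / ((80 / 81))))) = -37908 / 20466385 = -0.00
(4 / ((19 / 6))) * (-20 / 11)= -480 / 209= -2.30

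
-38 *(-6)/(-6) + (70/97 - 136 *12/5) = -176384/485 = -363.68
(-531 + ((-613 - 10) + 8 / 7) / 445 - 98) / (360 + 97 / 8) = -15709504 / 9273355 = -1.69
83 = 83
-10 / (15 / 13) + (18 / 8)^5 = 150523 / 3072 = 49.00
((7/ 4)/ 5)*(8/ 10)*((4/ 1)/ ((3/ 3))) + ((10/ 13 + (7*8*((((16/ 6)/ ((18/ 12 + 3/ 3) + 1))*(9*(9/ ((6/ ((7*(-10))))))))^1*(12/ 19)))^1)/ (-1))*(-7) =-1100695834/ 6175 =-178250.34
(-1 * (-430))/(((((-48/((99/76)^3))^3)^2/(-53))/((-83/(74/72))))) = 9744081455223100177784085463223392463985/555234308864888204858503318084818015617024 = 0.02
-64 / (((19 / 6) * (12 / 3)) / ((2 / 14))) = -96 / 133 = -0.72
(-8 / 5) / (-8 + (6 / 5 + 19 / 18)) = 144 / 517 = 0.28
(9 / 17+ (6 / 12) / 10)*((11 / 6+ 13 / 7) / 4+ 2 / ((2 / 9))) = 328399 / 57120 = 5.75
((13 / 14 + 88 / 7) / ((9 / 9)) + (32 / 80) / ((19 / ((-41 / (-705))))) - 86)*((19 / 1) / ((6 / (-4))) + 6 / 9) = 19422422 / 22325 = 869.99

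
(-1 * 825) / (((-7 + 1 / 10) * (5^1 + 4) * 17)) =2750 / 3519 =0.78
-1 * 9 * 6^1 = -54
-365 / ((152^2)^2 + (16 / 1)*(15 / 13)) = -4745 / 6939332848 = -0.00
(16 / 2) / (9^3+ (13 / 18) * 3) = 48 / 4387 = 0.01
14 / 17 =0.82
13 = 13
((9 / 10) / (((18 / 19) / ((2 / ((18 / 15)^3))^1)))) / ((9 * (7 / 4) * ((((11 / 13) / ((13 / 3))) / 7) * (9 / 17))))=1364675 / 288684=4.73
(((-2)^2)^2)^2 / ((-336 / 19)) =-14.48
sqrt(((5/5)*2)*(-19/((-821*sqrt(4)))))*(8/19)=8*sqrt(15599)/15599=0.06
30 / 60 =1 / 2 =0.50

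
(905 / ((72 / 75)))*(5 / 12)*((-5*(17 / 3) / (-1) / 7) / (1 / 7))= 9615625 / 864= 11129.20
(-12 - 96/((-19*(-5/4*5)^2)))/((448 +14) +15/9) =-422892/16518125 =-0.03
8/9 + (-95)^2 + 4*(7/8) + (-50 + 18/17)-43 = 2734859/306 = 8937.45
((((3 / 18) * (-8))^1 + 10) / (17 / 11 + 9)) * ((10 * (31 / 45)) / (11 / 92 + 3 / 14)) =2854852 / 168345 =16.96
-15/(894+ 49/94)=-282/16817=-0.02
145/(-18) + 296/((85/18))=83579/1530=54.63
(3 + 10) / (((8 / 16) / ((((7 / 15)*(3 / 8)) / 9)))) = 91 / 180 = 0.51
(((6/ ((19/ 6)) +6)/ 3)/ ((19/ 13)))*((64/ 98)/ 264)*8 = 20800/ 583737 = 0.04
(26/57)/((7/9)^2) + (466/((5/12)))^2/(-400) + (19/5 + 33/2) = -3614598623/1163750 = -3105.99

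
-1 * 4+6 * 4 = 20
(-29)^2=841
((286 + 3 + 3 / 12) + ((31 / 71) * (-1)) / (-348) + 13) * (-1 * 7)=-13069042 / 6177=-2115.76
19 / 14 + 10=159 / 14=11.36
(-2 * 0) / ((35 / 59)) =0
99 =99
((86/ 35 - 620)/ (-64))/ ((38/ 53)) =572771/ 42560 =13.46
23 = 23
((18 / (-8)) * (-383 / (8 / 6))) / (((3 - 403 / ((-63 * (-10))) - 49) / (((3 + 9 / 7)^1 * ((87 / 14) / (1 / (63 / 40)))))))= -581.28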